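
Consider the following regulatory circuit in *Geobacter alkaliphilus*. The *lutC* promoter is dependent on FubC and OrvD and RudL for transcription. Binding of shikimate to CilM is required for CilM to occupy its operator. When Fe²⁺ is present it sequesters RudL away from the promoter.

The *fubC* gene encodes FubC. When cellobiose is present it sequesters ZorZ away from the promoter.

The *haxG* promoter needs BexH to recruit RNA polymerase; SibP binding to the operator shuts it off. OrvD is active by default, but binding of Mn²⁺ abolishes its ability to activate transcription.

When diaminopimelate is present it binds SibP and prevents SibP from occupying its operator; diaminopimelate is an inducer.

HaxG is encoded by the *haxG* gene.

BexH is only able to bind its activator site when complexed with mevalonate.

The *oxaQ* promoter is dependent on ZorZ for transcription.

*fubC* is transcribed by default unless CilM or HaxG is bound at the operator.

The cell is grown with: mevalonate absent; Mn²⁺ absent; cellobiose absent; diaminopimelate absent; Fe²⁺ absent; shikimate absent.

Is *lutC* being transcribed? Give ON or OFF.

ON

Shikimate is absent, so CilM is inactive.
Mevalonate is absent, so BexH is inactive.
Diaminopimelate is absent, so SibP is active.
With repressor SibP bound, *haxG* is not transcribed.
So HaxG is not produced.
With no repressor bound, *fubC* is transcribed.
So FubC is produced and active.
Mn²⁺ is absent, so OrvD is active.
Fe²⁺ is absent, so RudL is active.
No repressor is bound and FubC and OrvD and RudL are active, so *lutC* is transcribed.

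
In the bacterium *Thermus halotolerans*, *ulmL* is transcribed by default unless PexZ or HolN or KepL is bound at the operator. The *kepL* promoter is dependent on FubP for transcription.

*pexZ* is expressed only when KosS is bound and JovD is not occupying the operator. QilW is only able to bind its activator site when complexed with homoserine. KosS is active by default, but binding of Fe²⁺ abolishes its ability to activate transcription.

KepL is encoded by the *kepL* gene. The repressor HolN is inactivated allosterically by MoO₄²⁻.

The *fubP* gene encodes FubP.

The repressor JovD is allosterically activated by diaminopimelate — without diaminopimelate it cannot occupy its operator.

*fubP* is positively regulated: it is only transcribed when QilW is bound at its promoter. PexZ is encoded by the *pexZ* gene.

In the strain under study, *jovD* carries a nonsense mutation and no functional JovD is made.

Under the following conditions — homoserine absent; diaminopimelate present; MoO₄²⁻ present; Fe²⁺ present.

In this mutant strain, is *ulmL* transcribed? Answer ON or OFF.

Fe²⁺ is present, so KosS is inactive.
JovD is non-functional in this strain, so it has no effect.
Required activator KosS is absent, so *pexZ* is not transcribed.
So PexZ is not produced.
MoO₄²⁻ is present, so HolN is inactive.
Homoserine is absent, so QilW is inactive.
Required activator QilW is absent, so *fubP* is not transcribed.
So FubP is not produced.
Required activator FubP is absent, so *kepL* is not transcribed.
So KepL is not produced.
With no repressor bound, *ulmL* is transcribed.

ON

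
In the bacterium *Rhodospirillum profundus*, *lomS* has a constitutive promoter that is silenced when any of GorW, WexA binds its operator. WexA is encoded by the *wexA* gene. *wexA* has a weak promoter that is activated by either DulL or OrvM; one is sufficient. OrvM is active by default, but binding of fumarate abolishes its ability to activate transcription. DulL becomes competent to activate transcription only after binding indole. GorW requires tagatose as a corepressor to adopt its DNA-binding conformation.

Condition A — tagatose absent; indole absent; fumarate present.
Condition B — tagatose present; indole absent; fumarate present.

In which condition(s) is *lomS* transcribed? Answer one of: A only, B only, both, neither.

Condition A:
Tagatose is absent, so GorW is inactive.
Indole is absent, so DulL is inactive.
Fumarate is present, so OrvM is inactive.
No activator is available at the *wexA* promoter, so *wexA* is not transcribed.
So WexA is not produced.
With no repressor bound, *lomS* is transcribed.
→ *lomS* is ON in A.
Condition B:
Tagatose is present, so GorW is active.
Indole is absent, so DulL is inactive.
Fumarate is present, so OrvM is inactive.
No activator is available at the *wexA* promoter, so *wexA* is not transcribed.
So WexA is not produced.
With repressor GorW bound, *lomS* is not transcribed.
→ *lomS* is OFF in B.

A only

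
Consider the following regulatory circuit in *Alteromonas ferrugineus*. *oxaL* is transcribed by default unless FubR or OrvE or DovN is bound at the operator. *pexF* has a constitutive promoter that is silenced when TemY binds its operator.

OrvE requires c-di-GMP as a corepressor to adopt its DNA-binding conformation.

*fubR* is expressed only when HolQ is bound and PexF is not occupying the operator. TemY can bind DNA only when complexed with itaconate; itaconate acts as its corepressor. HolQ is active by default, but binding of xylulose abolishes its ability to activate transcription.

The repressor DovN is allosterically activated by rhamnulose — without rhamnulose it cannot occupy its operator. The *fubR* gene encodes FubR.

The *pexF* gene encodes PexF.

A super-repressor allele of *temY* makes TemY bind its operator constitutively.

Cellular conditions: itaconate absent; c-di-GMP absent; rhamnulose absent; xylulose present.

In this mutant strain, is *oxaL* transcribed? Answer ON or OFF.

Xylulose is present, so HolQ is inactive.
TemY is constitutively active in this strain.
With repressor TemY bound, *pexF* is not transcribed.
So PexF is not produced.
Required activator HolQ is absent, so *fubR* is not transcribed.
So FubR is not produced.
c-di-GMP is absent, so OrvE is inactive.
Rhamnulose is absent, so DovN is inactive.
With no repressor bound, *oxaL* is transcribed.

ON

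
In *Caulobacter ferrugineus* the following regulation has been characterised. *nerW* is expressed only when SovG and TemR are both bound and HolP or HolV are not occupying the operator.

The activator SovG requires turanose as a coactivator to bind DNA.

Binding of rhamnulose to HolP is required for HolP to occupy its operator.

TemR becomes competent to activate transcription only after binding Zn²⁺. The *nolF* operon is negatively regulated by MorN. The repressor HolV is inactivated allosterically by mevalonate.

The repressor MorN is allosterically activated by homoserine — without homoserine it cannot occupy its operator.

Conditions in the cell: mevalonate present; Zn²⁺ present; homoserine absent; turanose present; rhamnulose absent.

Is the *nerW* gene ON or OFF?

ON

Rhamnulose is absent, so HolP is inactive.
Turanose is present, so SovG is active.
Mevalonate is present, so HolV is inactive.
Zn²⁺ is present, so TemR is active.
No repressor is bound and SovG and TemR are active, so *nerW* is transcribed.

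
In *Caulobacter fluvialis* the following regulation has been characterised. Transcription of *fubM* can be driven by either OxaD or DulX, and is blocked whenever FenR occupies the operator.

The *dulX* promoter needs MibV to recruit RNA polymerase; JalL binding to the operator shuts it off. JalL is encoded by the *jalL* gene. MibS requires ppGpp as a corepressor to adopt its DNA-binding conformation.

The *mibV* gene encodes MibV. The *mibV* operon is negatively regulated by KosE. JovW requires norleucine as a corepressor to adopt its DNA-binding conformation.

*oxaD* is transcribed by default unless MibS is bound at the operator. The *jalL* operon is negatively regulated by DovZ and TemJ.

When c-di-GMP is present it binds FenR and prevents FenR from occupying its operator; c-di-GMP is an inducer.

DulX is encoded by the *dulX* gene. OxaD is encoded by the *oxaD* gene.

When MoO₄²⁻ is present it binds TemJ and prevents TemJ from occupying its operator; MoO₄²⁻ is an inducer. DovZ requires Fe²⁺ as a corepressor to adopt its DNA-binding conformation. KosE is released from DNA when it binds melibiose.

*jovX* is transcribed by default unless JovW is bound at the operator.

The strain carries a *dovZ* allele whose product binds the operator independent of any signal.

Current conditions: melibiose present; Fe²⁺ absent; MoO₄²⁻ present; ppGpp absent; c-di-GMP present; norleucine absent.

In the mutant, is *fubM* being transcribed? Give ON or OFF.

ON

c-di-GMP is present, so FenR is inactive.
ppGpp is absent, so MibS is inactive.
With no repressor bound, *oxaD* is transcribed.
So OxaD is produced and active.
Melibiose is present, so KosE is inactive.
With no repressor bound, *mibV* is transcribed.
So MibV is produced and active.
DovZ is constitutively active in this strain.
MoO₄²⁻ is present, so TemJ is inactive.
With repressor DovZ bound, *jalL* is not transcribed.
So JalL is not produced.
No repressor is bound and MibV is active, so *dulX* is transcribed.
So DulX is produced and active.
Activator OxaD is present, so *fubM* is transcribed.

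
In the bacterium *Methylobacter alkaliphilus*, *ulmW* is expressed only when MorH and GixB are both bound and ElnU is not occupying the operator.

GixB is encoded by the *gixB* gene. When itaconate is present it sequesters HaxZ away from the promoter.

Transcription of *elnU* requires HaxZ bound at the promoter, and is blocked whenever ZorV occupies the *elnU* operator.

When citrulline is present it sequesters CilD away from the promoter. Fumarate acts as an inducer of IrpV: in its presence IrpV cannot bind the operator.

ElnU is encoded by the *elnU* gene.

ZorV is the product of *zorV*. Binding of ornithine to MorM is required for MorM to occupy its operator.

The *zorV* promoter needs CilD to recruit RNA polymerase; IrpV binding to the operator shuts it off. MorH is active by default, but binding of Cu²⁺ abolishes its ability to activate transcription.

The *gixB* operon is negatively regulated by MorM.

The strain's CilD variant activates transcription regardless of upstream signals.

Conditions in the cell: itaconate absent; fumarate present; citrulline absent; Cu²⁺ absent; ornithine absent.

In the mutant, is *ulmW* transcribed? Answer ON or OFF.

ON

CilD is constitutively active in this strain.
Fumarate is present, so IrpV is inactive.
No repressor is bound and CilD is active, so *zorV* is transcribed.
So ZorV is produced and active.
Itaconate is absent, so HaxZ is active.
With repressor ZorV bound, *elnU* is not transcribed.
So ElnU is not produced.
Cu²⁺ is absent, so MorH is active.
Ornithine is absent, so MorM is inactive.
With no repressor bound, *gixB* is transcribed.
So GixB is produced and active.
No repressor is bound and MorH and GixB are active, so *ulmW* is transcribed.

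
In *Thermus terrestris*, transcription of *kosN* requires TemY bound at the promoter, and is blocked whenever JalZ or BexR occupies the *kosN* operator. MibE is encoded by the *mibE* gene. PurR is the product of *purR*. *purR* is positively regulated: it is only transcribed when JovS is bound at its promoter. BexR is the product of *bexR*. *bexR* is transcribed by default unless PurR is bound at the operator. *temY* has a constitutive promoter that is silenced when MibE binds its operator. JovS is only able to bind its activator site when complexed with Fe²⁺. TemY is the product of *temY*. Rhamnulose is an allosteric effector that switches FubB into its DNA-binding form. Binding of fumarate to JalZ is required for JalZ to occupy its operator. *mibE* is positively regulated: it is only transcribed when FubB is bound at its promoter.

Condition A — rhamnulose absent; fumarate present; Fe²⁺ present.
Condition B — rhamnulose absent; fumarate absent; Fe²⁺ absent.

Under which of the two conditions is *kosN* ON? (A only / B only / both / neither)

neither

Condition A:
Rhamnulose is absent, so FubB is inactive.
Required activator FubB is absent, so *mibE* is not transcribed.
So MibE is not produced.
With no repressor bound, *temY* is transcribed.
So TemY is produced and active.
Fumarate is present, so JalZ is active.
Fe²⁺ is present, so JovS is active.
No repressor is bound and JovS is active, so *purR* is transcribed.
So PurR is produced and active.
With repressor PurR bound, *bexR* is not transcribed.
So BexR is not produced.
With repressor JalZ bound, *kosN* is not transcribed.
→ *kosN* is OFF in A.
Condition B:
Rhamnulose is absent, so FubB is inactive.
Required activator FubB is absent, so *mibE* is not transcribed.
So MibE is not produced.
With no repressor bound, *temY* is transcribed.
So TemY is produced and active.
Fumarate is absent, so JalZ is inactive.
Fe²⁺ is absent, so JovS is inactive.
Required activator JovS is absent, so *purR* is not transcribed.
So PurR is not produced.
With no repressor bound, *bexR* is transcribed.
So BexR is produced and active.
With repressor BexR bound, *kosN* is not transcribed.
→ *kosN* is OFF in B.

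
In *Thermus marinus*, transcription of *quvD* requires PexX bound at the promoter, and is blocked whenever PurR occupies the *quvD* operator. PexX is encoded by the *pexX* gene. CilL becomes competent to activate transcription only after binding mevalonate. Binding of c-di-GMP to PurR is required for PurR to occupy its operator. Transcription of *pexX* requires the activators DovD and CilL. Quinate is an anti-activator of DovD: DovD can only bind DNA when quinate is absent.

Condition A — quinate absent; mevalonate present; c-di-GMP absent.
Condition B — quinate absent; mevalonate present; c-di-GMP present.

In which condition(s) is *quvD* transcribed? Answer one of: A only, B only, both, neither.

A only

Condition A:
Quinate is absent, so DovD is active.
Mevalonate is present, so CilL is active.
No repressor is bound and DovD and CilL are active, so *pexX* is transcribed.
So PexX is produced and active.
c-di-GMP is absent, so PurR is inactive.
No repressor is bound and PexX is active, so *quvD* is transcribed.
→ *quvD* is ON in A.
Condition B:
Quinate is absent, so DovD is active.
Mevalonate is present, so CilL is active.
No repressor is bound and DovD and CilL are active, so *pexX* is transcribed.
So PexX is produced and active.
c-di-GMP is present, so PurR is active.
With repressor PurR bound, *quvD* is not transcribed.
→ *quvD* is OFF in B.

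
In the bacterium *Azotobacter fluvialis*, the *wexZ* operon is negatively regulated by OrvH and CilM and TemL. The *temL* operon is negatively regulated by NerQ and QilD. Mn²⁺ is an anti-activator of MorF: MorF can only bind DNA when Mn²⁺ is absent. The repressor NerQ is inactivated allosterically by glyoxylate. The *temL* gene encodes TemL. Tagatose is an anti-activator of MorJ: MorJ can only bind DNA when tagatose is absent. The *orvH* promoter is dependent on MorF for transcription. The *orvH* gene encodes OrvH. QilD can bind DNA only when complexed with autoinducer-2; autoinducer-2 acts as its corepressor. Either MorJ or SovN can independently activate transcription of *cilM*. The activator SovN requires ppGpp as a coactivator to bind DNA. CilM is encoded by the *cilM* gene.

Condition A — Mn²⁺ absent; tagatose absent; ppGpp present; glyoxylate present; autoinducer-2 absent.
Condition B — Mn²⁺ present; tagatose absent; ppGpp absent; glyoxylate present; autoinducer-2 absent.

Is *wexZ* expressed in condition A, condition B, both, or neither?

neither

Condition A:
Mn²⁺ is absent, so MorF is active.
No repressor is bound and MorF is active, so *orvH* is transcribed.
So OrvH is produced and active.
Tagatose is absent, so MorJ is active.
ppGpp is present, so SovN is active.
Activator MorJ is present, so *cilM* is transcribed.
So CilM is produced and active.
Glyoxylate is present, so NerQ is inactive.
Autoinducer-2 is absent, so QilD is inactive.
With no repressor bound, *temL* is transcribed.
So TemL is produced and active.
With repressor OrvH bound, *wexZ* is not transcribed.
→ *wexZ* is OFF in A.
Condition B:
Mn²⁺ is present, so MorF is inactive.
Required activator MorF is absent, so *orvH* is not transcribed.
So OrvH is not produced.
Tagatose is absent, so MorJ is active.
ppGpp is absent, so SovN is inactive.
Activator MorJ is present, so *cilM* is transcribed.
So CilM is produced and active.
Glyoxylate is present, so NerQ is inactive.
Autoinducer-2 is absent, so QilD is inactive.
With no repressor bound, *temL* is transcribed.
So TemL is produced and active.
With repressor CilM bound, *wexZ* is not transcribed.
→ *wexZ* is OFF in B.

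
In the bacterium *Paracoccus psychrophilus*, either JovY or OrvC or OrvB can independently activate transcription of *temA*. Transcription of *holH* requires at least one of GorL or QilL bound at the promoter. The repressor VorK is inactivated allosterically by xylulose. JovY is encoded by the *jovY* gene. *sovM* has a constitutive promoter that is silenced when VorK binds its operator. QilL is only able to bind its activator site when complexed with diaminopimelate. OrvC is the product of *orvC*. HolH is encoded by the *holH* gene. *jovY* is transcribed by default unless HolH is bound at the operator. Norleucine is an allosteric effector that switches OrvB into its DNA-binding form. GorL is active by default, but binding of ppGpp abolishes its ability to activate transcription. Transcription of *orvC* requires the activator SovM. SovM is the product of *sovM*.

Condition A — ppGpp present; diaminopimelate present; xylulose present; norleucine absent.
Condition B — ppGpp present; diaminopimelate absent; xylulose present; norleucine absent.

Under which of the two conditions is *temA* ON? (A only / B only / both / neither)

both

Condition A:
ppGpp is present, so GorL is inactive.
Diaminopimelate is present, so QilL is active.
Activator QilL is present, so *holH* is transcribed.
So HolH is produced and active.
With repressor HolH bound, *jovY* is not transcribed.
So JovY is not produced.
Xylulose is present, so VorK is inactive.
With no repressor bound, *sovM* is transcribed.
So SovM is produced and active.
No repressor is bound and SovM is active, so *orvC* is transcribed.
So OrvC is produced and active.
Norleucine is absent, so OrvB is inactive.
Activator OrvC is present, so *temA* is transcribed.
→ *temA* is ON in A.
Condition B:
ppGpp is present, so GorL is inactive.
Diaminopimelate is absent, so QilL is inactive.
No activator is available at the *holH* promoter, so *holH* is not transcribed.
So HolH is not produced.
With no repressor bound, *jovY* is transcribed.
So JovY is produced and active.
Xylulose is present, so VorK is inactive.
With no repressor bound, *sovM* is transcribed.
So SovM is produced and active.
No repressor is bound and SovM is active, so *orvC* is transcribed.
So OrvC is produced and active.
Norleucine is absent, so OrvB is inactive.
Activator JovY is present, so *temA* is transcribed.
→ *temA* is ON in B.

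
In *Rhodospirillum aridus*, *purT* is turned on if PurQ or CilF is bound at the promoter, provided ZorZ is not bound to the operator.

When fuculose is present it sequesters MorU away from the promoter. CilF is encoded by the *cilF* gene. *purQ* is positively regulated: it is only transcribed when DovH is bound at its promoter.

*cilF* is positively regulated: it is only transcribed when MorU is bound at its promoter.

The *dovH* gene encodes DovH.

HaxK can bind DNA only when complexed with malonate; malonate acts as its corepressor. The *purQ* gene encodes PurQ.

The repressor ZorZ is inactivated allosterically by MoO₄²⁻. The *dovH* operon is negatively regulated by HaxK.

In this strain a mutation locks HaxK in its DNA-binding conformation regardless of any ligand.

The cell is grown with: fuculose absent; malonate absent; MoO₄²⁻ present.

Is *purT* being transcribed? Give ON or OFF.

ON

HaxK is constitutively active in this strain.
With repressor HaxK bound, *dovH* is not transcribed.
So DovH is not produced.
Required activator DovH is absent, so *purQ* is not transcribed.
So PurQ is not produced.
Fuculose is absent, so MorU is active.
No repressor is bound and MorU is active, so *cilF* is transcribed.
So CilF is produced and active.
MoO₄²⁻ is present, so ZorZ is inactive.
Activator CilF is present, so *purT* is transcribed.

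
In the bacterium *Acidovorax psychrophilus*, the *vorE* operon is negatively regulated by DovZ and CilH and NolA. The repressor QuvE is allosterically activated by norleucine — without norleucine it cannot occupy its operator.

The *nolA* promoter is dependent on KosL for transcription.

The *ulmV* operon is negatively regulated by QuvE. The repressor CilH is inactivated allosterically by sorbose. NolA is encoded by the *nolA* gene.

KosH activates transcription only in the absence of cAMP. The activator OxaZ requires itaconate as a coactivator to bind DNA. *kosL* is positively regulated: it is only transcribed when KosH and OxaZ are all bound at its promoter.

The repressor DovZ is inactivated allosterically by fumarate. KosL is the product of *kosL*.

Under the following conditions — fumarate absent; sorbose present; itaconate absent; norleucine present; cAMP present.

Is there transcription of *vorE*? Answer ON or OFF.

OFF

Fumarate is absent, so DovZ is active.
Sorbose is present, so CilH is inactive.
cAMP is present, so KosH is inactive.
Itaconate is absent, so OxaZ is inactive.
Required activator KosH is absent, so *kosL* is not transcribed.
So KosL is not produced.
Required activator KosL is absent, so *nolA* is not transcribed.
So NolA is not produced.
With repressor DovZ bound, *vorE* is not transcribed.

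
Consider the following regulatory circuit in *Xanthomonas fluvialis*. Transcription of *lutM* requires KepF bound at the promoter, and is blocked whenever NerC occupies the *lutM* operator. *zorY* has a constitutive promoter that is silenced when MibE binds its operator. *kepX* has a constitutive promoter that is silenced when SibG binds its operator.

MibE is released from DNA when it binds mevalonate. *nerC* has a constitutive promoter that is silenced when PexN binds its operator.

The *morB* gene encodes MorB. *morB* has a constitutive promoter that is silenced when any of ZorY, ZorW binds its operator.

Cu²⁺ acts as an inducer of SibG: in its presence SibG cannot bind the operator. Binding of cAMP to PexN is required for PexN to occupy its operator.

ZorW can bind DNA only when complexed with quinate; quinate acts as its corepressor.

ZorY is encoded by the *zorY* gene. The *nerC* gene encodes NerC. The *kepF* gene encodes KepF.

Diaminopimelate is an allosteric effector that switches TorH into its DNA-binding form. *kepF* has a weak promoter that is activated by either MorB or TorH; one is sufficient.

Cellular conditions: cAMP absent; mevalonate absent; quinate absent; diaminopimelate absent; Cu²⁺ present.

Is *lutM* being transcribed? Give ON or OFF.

OFF

cAMP is absent, so PexN is inactive.
With no repressor bound, *nerC* is transcribed.
So NerC is produced and active.
Mevalonate is absent, so MibE is active.
With repressor MibE bound, *zorY* is not transcribed.
So ZorY is not produced.
Quinate is absent, so ZorW is inactive.
With no repressor bound, *morB* is transcribed.
So MorB is produced and active.
Diaminopimelate is absent, so TorH is inactive.
Activator MorB is present, so *kepF* is transcribed.
So KepF is produced and active.
With repressor NerC bound, *lutM* is not transcribed.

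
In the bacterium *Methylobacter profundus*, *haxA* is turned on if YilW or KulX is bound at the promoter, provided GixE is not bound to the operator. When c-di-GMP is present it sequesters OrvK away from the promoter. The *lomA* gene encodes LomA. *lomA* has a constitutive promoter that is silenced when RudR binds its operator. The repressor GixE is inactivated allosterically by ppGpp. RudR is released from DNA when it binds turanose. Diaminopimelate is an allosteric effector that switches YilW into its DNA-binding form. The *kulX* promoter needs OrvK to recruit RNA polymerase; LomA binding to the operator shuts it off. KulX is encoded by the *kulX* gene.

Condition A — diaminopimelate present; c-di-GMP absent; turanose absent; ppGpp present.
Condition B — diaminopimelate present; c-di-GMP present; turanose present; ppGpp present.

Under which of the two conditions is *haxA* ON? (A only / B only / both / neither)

Condition A:
Diaminopimelate is present, so YilW is active.
c-di-GMP is absent, so OrvK is active.
Turanose is absent, so RudR is active.
With repressor RudR bound, *lomA* is not transcribed.
So LomA is not produced.
No repressor is bound and OrvK is active, so *kulX* is transcribed.
So KulX is produced and active.
ppGpp is present, so GixE is inactive.
Activator YilW is present, so *haxA* is transcribed.
→ *haxA* is ON in A.
Condition B:
Diaminopimelate is present, so YilW is active.
c-di-GMP is present, so OrvK is inactive.
Turanose is present, so RudR is inactive.
With no repressor bound, *lomA* is transcribed.
So LomA is produced and active.
With repressor LomA bound, *kulX* is not transcribed.
So KulX is not produced.
ppGpp is present, so GixE is inactive.
Activator YilW is present, so *haxA* is transcribed.
→ *haxA* is ON in B.

both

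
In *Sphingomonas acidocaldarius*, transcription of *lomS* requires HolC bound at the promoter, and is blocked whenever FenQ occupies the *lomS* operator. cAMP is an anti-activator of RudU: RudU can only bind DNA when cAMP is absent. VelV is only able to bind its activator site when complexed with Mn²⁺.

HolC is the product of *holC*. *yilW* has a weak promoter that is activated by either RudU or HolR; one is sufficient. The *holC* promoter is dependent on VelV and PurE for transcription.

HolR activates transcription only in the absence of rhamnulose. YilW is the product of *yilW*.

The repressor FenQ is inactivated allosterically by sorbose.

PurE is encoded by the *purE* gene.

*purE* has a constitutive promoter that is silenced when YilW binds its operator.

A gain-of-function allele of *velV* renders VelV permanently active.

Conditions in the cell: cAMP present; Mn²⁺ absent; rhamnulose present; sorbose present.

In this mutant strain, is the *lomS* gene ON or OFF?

ON

Sorbose is present, so FenQ is inactive.
VelV is constitutively active in this strain.
cAMP is present, so RudU is inactive.
Rhamnulose is present, so HolR is inactive.
No activator is available at the *yilW* promoter, so *yilW* is not transcribed.
So YilW is not produced.
With no repressor bound, *purE* is transcribed.
So PurE is produced and active.
No repressor is bound and VelV and PurE are active, so *holC* is transcribed.
So HolC is produced and active.
No repressor is bound and HolC is active, so *lomS* is transcribed.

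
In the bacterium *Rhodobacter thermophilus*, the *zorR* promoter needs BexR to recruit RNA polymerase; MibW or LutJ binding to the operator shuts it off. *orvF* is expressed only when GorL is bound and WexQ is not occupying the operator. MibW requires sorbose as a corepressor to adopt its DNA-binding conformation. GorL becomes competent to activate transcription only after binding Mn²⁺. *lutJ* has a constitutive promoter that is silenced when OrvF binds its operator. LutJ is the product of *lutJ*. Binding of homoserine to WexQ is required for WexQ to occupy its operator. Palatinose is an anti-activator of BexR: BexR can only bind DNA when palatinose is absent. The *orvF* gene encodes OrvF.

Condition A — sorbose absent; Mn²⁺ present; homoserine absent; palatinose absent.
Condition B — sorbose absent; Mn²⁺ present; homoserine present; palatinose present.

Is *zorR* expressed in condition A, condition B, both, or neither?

A only

Condition A:
Sorbose is absent, so MibW is inactive.
Mn²⁺ is present, so GorL is active.
Homoserine is absent, so WexQ is inactive.
No repressor is bound and GorL is active, so *orvF* is transcribed.
So OrvF is produced and active.
With repressor OrvF bound, *lutJ* is not transcribed.
So LutJ is not produced.
Palatinose is absent, so BexR is active.
No repressor is bound and BexR is active, so *zorR* is transcribed.
→ *zorR* is ON in A.
Condition B:
Sorbose is absent, so MibW is inactive.
Mn²⁺ is present, so GorL is active.
Homoserine is present, so WexQ is active.
With repressor WexQ bound, *orvF* is not transcribed.
So OrvF is not produced.
With no repressor bound, *lutJ* is transcribed.
So LutJ is produced and active.
Palatinose is present, so BexR is inactive.
With repressor LutJ bound, *zorR* is not transcribed.
→ *zorR* is OFF in B.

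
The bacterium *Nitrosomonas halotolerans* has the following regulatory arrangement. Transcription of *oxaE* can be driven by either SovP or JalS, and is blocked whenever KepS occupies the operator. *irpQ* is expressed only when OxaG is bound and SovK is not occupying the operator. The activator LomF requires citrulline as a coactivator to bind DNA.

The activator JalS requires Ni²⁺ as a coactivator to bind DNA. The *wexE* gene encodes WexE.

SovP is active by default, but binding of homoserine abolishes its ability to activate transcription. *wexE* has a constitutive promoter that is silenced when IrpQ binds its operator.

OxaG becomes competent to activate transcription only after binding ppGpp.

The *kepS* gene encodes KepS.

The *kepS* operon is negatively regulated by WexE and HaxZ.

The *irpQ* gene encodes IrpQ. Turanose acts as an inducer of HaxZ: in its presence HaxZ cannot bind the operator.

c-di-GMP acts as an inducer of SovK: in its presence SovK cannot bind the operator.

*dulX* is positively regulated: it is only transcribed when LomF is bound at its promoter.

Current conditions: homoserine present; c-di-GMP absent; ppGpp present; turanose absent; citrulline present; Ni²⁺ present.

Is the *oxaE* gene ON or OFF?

ON

Homoserine is present, so SovP is inactive.
Ni²⁺ is present, so JalS is active.
ppGpp is present, so OxaG is active.
c-di-GMP is absent, so SovK is active.
With repressor SovK bound, *irpQ* is not transcribed.
So IrpQ is not produced.
With no repressor bound, *wexE* is transcribed.
So WexE is produced and active.
Turanose is absent, so HaxZ is active.
With repressor WexE bound, *kepS* is not transcribed.
So KepS is not produced.
Activator JalS is present, so *oxaE* is transcribed.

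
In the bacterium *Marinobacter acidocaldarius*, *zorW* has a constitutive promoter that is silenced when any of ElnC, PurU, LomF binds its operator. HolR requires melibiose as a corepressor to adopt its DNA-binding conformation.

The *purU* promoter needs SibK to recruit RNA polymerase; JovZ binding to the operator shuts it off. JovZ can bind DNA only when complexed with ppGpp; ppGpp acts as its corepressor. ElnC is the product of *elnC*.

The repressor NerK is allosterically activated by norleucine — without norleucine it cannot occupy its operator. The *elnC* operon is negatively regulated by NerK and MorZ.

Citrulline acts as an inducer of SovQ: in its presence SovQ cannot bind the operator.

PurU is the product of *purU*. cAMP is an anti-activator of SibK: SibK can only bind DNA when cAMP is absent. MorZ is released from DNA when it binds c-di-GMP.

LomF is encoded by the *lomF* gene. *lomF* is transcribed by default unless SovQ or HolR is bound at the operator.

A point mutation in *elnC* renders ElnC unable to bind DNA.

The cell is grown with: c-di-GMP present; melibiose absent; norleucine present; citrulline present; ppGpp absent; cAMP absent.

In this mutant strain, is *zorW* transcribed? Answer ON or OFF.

OFF

ElnC is non-functional in this strain, so it has no effect.
cAMP is absent, so SibK is active.
ppGpp is absent, so JovZ is inactive.
No repressor is bound and SibK is active, so *purU* is transcribed.
So PurU is produced and active.
Citrulline is present, so SovQ is inactive.
Melibiose is absent, so HolR is inactive.
With no repressor bound, *lomF* is transcribed.
So LomF is produced and active.
With repressor PurU bound, *zorW* is not transcribed.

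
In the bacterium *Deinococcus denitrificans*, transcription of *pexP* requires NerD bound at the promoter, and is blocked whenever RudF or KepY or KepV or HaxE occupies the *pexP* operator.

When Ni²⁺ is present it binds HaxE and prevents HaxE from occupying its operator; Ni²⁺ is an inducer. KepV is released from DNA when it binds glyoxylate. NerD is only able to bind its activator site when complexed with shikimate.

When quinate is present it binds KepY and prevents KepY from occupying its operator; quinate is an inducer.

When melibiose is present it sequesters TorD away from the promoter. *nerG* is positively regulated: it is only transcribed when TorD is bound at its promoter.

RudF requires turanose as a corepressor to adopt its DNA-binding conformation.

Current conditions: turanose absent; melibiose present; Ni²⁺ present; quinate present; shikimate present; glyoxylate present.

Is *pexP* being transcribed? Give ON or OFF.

ON

Turanose is absent, so RudF is inactive.
Quinate is present, so KepY is inactive.
Glyoxylate is present, so KepV is inactive.
Ni²⁺ is present, so HaxE is inactive.
Shikimate is present, so NerD is active.
No repressor is bound and NerD is active, so *pexP* is transcribed.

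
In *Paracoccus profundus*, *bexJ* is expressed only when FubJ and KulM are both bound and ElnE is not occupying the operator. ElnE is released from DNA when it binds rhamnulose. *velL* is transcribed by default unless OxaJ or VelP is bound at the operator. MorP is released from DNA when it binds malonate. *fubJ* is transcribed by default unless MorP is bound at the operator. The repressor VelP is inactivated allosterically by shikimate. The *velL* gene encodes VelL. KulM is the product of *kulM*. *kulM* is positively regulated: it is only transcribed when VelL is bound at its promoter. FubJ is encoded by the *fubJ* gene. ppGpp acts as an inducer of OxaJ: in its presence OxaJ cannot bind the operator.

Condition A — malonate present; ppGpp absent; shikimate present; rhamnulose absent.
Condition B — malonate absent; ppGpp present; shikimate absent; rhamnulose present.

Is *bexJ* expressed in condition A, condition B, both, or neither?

Condition A:
Malonate is present, so MorP is inactive.
With no repressor bound, *fubJ* is transcribed.
So FubJ is produced and active.
ppGpp is absent, so OxaJ is active.
Shikimate is present, so VelP is inactive.
With repressor OxaJ bound, *velL* is not transcribed.
So VelL is not produced.
Required activator VelL is absent, so *kulM* is not transcribed.
So KulM is not produced.
Rhamnulose is absent, so ElnE is active.
With repressor ElnE bound, *bexJ* is not transcribed.
→ *bexJ* is OFF in A.
Condition B:
Malonate is absent, so MorP is active.
With repressor MorP bound, *fubJ* is not transcribed.
So FubJ is not produced.
ppGpp is present, so OxaJ is inactive.
Shikimate is absent, so VelP is active.
With repressor VelP bound, *velL* is not transcribed.
So VelL is not produced.
Required activator VelL is absent, so *kulM* is not transcribed.
So KulM is not produced.
Rhamnulose is present, so ElnE is inactive.
Required activator FubJ is absent, so *bexJ* is not transcribed.
→ *bexJ* is OFF in B.

neither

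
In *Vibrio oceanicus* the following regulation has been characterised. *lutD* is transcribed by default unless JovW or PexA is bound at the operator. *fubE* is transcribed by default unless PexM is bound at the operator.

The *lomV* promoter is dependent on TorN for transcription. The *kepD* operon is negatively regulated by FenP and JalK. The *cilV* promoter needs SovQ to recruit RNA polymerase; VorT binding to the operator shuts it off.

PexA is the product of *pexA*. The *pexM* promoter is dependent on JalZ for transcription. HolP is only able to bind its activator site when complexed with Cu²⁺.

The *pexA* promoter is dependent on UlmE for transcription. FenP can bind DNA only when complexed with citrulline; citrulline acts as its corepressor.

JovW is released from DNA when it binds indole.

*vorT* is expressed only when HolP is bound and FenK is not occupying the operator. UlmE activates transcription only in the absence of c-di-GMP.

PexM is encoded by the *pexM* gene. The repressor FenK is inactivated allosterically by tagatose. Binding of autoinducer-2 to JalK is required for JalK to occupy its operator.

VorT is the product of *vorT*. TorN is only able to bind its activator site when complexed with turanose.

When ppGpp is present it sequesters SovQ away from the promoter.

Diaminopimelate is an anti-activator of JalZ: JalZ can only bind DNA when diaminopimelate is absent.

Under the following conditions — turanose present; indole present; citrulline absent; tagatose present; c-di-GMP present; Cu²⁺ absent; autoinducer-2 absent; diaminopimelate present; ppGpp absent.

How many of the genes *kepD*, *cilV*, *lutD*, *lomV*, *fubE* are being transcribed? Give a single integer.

5

Citrulline is absent, so FenP is inactive.
Autoinducer-2 is absent, so JalK is inactive.
With no repressor bound, *kepD* is transcribed.
→ *kepD* is ON.
ppGpp is absent, so SovQ is active.
Tagatose is present, so FenK is inactive.
Cu²⁺ is absent, so HolP is inactive.
Required activator HolP is absent, so *vorT* is not transcribed.
So VorT is not produced.
No repressor is bound and SovQ is active, so *cilV* is transcribed.
→ *cilV* is ON.
Indole is present, so JovW is inactive.
c-di-GMP is present, so UlmE is inactive.
Required activator UlmE is absent, so *pexA* is not transcribed.
So PexA is not produced.
With no repressor bound, *lutD* is transcribed.
→ *lutD* is ON.
Turanose is present, so TorN is active.
No repressor is bound and TorN is active, so *lomV* is transcribed.
→ *lomV* is ON.
Diaminopimelate is present, so JalZ is inactive.
Required activator JalZ is absent, so *pexM* is not transcribed.
So PexM is not produced.
With no repressor bound, *fubE* is transcribed.
→ *fubE* is ON.
5 of the 5 genes are transcribed.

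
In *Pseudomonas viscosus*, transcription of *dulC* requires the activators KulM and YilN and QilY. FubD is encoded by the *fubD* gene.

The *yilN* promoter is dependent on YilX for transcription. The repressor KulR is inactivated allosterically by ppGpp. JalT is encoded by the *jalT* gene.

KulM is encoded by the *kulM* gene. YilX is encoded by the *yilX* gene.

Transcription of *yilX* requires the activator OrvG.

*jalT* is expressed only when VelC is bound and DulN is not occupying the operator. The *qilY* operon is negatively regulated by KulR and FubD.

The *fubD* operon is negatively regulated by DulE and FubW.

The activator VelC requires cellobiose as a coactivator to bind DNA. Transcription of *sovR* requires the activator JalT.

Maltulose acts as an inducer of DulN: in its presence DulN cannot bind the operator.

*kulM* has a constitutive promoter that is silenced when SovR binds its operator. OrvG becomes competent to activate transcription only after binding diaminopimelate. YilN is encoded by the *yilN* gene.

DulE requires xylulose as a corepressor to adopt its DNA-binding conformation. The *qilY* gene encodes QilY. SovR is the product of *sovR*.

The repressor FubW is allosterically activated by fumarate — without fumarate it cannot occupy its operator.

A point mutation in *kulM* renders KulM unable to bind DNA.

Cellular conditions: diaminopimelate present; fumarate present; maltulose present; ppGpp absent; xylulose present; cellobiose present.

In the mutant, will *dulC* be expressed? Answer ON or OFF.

OFF

KulM is non-functional in this strain, so it has no effect.
Diaminopimelate is present, so OrvG is active.
No repressor is bound and OrvG is active, so *yilX* is transcribed.
So YilX is produced and active.
No repressor is bound and YilX is active, so *yilN* is transcribed.
So YilN is produced and active.
ppGpp is absent, so KulR is active.
Xylulose is present, so DulE is active.
Fumarate is present, so FubW is active.
With repressor DulE bound, *fubD* is not transcribed.
So FubD is not produced.
With repressor KulR bound, *qilY* is not transcribed.
So QilY is not produced.
Required activator KulM is absent, so *dulC* is not transcribed.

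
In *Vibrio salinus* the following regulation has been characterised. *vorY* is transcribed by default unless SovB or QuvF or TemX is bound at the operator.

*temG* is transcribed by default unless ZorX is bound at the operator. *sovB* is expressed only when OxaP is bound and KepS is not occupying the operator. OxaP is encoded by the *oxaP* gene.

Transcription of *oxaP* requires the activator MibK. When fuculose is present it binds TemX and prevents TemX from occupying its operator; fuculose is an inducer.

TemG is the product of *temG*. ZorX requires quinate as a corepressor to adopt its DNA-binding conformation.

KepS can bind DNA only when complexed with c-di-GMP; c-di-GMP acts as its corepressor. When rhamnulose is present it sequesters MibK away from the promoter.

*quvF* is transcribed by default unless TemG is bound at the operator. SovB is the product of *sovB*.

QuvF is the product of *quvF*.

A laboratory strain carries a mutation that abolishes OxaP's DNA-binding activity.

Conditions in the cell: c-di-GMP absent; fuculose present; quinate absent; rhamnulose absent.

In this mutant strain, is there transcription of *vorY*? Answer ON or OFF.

OxaP is non-functional in this strain, so it has no effect.
c-di-GMP is absent, so KepS is inactive.
Required activator OxaP is absent, so *sovB* is not transcribed.
So SovB is not produced.
Quinate is absent, so ZorX is inactive.
With no repressor bound, *temG* is transcribed.
So TemG is produced and active.
With repressor TemG bound, *quvF* is not transcribed.
So QuvF is not produced.
Fuculose is present, so TemX is inactive.
With no repressor bound, *vorY* is transcribed.

ON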